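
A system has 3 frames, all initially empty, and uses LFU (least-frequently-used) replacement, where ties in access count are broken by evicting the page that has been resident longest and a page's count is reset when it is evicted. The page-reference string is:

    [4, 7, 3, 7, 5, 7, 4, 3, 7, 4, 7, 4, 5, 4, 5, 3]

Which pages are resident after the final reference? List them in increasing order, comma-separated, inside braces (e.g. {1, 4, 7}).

{3, 4, 7}

4: fault, frames (4)
7: fault, frames (4 7)
3: fault, frames (4 7 3)
7: hit
5: fault, evict 4, frames (7 3 5)
7: hit
4: fault, evict 3, frames (7 5 4)
3: fault, evict 5, frames (7 4 3)
7: hit
4: hit
7: hit
4: hit
5: fault, evict 3, frames (7 4 5)
4: hit
5: hit
3: fault, evict 5, frames (7 4 3)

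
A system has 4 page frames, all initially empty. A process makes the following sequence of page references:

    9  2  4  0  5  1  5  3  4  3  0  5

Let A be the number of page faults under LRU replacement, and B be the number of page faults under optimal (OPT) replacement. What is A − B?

Under LRU: F F F F F F . F F . F . → 9 faults.
Under OPT: F F F F F F . F . . . . → 7 faults.
A − B = 9 − 7 = 2.

2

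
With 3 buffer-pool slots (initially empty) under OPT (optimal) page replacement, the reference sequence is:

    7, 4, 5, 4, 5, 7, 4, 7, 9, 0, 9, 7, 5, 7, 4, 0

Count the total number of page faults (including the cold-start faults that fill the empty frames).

7

7: miss, frames {7}
4: miss, frames {7,4}
5: miss, frames {7,4,5}
4: hit
5: hit
7: hit
4: hit
7: hit
9: miss, evict 4, frames {7,5,9}
0: miss, evict 5, frames {7,9,0}
9: hit
7: hit
5: miss, evict 9, frames {7,0,5}
7: hit
4: miss, evict 5, frames {7,0,4}
0: hit
Page faults: 7.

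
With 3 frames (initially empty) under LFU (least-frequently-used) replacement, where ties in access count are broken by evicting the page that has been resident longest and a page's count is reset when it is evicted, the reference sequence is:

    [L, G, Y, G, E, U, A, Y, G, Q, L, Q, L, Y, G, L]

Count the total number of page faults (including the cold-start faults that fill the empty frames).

10

L: miss, frames (L)
G: miss, frames (L G)
Y: miss, frames (L G Y)
G: hit
E: miss, evict L, frames (G Y E)
U: miss, evict Y, frames (G E U)
A: miss, evict E, frames (G U A)
Y: miss, evict U, frames (G A Y)
G: hit
Q: miss, evict A, frames (G Y Q)
L: miss, evict Y, frames (G Q L)
Q: hit
L: hit
Y: miss, evict Q, frames (G L Y)
G: hit
L: hit
Page faults: 10.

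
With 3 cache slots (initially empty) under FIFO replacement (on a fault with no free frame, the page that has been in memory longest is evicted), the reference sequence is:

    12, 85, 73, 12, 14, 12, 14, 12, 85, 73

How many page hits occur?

3

12 → miss, frames [12]
85 → miss, frames [12, 85]
73 → miss, frames [12, 85, 73]
12 → hit
14 → miss, evict 12, frames [85, 73, 14]
12 → miss, evict 85, frames [73, 14, 12]
14 → hit
12 → hit
85 → miss, evict 73, frames [14, 12, 85]
73 → miss, evict 14, frames [12, 85, 73]
Hits: 3.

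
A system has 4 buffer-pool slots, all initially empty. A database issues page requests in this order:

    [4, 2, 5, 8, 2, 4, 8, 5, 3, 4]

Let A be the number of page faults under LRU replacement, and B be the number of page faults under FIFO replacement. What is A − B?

Under LRU: F F F F . . . . F . → 5 faults.
Under FIFO: F F F F . . . . F F → 6 faults.
A − B = 5 − 6 = -1.

-1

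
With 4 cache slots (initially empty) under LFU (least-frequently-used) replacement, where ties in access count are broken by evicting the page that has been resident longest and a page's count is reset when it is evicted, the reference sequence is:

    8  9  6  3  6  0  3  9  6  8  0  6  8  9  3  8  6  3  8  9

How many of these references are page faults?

8 → miss, frames {8}
9 → miss, frames {8,9}
6 → miss, frames {8,9,6}
3 → miss, frames {8,9,6,3}
6 → hit
0 → miss, evict 8, frames {9,6,3,0}
3 → hit
9 → hit
6 → hit
8 → miss, evict 0, frames {9,6,3,8}
0 → miss, evict 8, frames {9,6,3,0}
6 → hit
8 → miss, evict 0, frames {9,6,3,8}
9 → hit
3 → hit
8 → hit
6 → hit
3 → hit
8 → hit
9 → hit
Page faults: 8.

8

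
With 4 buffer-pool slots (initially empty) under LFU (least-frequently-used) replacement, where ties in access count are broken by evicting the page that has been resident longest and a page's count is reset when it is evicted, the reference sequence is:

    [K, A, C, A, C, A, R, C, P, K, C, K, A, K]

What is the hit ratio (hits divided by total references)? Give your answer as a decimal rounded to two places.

0.57

K -> fault, frames [K]
A -> fault, frames [K, A]
C -> fault, frames [K, A, C]
A -> hit
C -> hit
A -> hit
R -> fault, frames [K, A, C, R]
C -> hit
P -> fault, evict K, frames [A, C, R, P]
K -> fault, evict R, frames [A, C, P, K]
C -> hit
K -> hit
A -> hit
K -> hit
Hits: 8 of 14 references → 8/14 = 0.5714.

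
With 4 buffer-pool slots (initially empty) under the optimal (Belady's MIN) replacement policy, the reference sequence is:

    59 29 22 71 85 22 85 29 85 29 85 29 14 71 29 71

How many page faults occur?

6

59 → miss, frames {59}
29 → miss, frames {59,29}
22 → miss, frames {59,29,22}
71 → miss, frames {59,29,22,71}
85 → miss, evict 59, frames {29,22,71,85}
22 → hit
85 → hit
29 → hit
85 → hit
29 → hit
85 → hit
29 → hit
14 → miss, evict 85, frames {29,22,71,14}
71 → hit
29 → hit
71 → hit
Page faults: 6.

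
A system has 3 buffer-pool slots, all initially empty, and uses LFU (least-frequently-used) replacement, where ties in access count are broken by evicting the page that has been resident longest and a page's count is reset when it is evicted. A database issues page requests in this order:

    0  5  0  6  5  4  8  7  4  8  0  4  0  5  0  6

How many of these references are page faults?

10

0: fault, frames {0}
5: fault, frames {0,5}
0: hit
6: fault, frames {0,5,6}
5: hit
4: fault, evict 6, frames {0,5,4}
8: fault, evict 4, frames {0,5,8}
7: fault, evict 8, frames {0,5,7}
4: fault, evict 7, frames {0,5,4}
8: fault, evict 4, frames {0,5,8}
0: hit
4: fault, evict 8, frames {0,5,4}
0: hit
5: hit
0: hit
6: fault, evict 4, frames {0,5,6}
Page faults: 10.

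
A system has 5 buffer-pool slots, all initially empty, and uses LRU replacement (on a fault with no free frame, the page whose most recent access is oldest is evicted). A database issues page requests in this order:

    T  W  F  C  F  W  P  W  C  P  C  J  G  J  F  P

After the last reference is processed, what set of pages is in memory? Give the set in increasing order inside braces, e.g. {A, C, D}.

T → miss, frames (T)
W → miss, frames (T W)
F → miss, frames (T W F)
C → miss, frames (T W F C)
F → hit
W → hit
P → miss, frames (T C F W P)
W → hit
C → hit
P → hit
C → hit
J → miss, evict T, frames (F W P C J)
G → miss, evict F, frames (W P C J G)
J → hit
F → miss, evict W, frames (P C G J F)
P → hit

{C, F, G, J, P}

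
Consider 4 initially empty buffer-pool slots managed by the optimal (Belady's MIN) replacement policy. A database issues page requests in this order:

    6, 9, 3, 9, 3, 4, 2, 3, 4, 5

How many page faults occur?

6 -> fault, frames (6)
9 -> fault, frames (6 9)
3 -> fault, frames (6 9 3)
9 -> hit
3 -> hit
4 -> fault, frames (6 9 3 4)
2 -> fault, evict 9, frames (6 3 4 2)
3 -> hit
4 -> hit
5 -> fault, evict 2, frames (6 3 4 5)
Page faults: 6.

6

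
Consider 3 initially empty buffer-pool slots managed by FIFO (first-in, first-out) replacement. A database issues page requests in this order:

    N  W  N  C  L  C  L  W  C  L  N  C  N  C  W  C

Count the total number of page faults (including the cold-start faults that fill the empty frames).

7

N → fault, frames {N}
W → fault, frames {N,W}
N → hit
C → fault, frames {N,W,C}
L → fault, evict N, frames {W,C,L}
C → hit
L → hit
W → hit
C → hit
L → hit
N → fault, evict W, frames {C,L,N}
C → hit
N → hit
C → hit
W → fault, evict C, frames {L,N,W}
C → fault, evict L, frames {N,W,C}
Page faults: 7.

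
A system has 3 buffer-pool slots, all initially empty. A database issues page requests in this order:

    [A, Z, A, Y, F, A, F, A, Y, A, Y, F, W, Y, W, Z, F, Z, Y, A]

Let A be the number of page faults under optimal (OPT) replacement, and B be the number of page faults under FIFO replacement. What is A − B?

-3

Under OPT: F F . F F . . . . . . . F . . F . . . F → 7 faults.
Under FIFO: F F . F F F . . . . . . F F . F F . . F → 10 faults.
A − B = 7 − 10 = -3.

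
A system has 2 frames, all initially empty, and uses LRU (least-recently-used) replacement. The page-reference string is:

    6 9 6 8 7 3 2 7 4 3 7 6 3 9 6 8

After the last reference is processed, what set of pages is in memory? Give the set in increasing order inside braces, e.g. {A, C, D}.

{6, 8}

6 → fault, frames {6}
9 → fault, frames {6,9}
6 → hit
8 → fault, evict 9, frames {6,8}
7 → fault, evict 6, frames {8,7}
3 → fault, evict 8, frames {7,3}
2 → fault, evict 7, frames {3,2}
7 → fault, evict 3, frames {2,7}
4 → fault, evict 2, frames {7,4}
3 → fault, evict 7, frames {4,3}
7 → fault, evict 4, frames {3,7}
6 → fault, evict 3, frames {7,6}
3 → fault, evict 7, frames {6,3}
9 → fault, evict 6, frames {3,9}
6 → fault, evict 3, frames {9,6}
8 → fault, evict 9, frames {6,8}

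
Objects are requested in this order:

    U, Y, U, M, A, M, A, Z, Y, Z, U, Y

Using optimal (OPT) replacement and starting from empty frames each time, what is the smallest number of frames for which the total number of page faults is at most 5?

4

f=1: 12 faults
f=2: 7 faults
f=3: 6 faults
f=4: 5 faults
f=5: 5 faults
Smallest f with faults ≤ 5 is 4.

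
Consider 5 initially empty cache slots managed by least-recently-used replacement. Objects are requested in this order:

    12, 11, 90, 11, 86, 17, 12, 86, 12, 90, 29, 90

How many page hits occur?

6

12 → fault, frames (12)
11 → fault, frames (12 11)
90 → fault, frames (12 11 90)
11 → hit
86 → fault, frames (12 90 11 86)
17 → fault, frames (12 90 11 86 17)
12 → hit
86 → hit
12 → hit
90 → hit
29 → fault, evict 11, frames (17 86 12 90 29)
90 → hit
Hits: 6.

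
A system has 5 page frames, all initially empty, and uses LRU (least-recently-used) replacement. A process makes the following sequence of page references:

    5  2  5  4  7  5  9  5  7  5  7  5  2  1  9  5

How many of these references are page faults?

6

5 → fault, frames {5}
2 → fault, frames {5,2}
5 → hit
4 → fault, frames {2,5,4}
7 → fault, frames {2,5,4,7}
5 → hit
9 → fault, frames {2,4,7,5,9}
5 → hit
7 → hit
5 → hit
7 → hit
5 → hit
2 → hit
1 → fault, evict 4, frames {9,7,5,2,1}
9 → hit
5 → hit
Page faults: 6.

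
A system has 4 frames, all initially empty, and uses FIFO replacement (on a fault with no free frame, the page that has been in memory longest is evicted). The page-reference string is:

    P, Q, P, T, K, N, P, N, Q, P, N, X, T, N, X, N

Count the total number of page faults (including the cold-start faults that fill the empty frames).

P: fault, frames {P}
Q: fault, frames {P,Q}
P: hit
T: fault, frames {P,Q,T}
K: fault, frames {P,Q,T,K}
N: fault, evict P, frames {Q,T,K,N}
P: fault, evict Q, frames {T,K,N,P}
N: hit
Q: fault, evict T, frames {K,N,P,Q}
P: hit
N: hit
X: fault, evict K, frames {N,P,Q,X}
T: fault, evict N, frames {P,Q,X,T}
N: fault, evict P, frames {Q,X,T,N}
X: hit
N: hit
Page faults: 10.

10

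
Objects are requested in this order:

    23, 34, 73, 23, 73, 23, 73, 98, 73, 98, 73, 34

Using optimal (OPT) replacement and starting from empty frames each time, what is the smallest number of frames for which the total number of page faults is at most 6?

f=1: 12 faults
f=2: 5 faults
f=3: 4 faults
f=4: 4 faults
Smallest f with faults ≤ 6 is 2.

2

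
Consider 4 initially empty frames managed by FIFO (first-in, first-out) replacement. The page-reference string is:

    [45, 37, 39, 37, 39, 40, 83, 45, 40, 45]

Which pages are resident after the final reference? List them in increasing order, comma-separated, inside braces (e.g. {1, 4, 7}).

45: fault, frames (45)
37: fault, frames (45 37)
39: fault, frames (45 37 39)
37: hit
39: hit
40: fault, frames (45 37 39 40)
83: fault, evict 45, frames (37 39 40 83)
45: fault, evict 37, frames (39 40 83 45)
40: hit
45: hit

{39, 40, 45, 83}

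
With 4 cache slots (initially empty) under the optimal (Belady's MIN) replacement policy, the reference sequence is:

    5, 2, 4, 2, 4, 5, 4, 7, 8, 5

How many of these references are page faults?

5: fault, frames (5)
2: fault, frames (5 2)
4: fault, frames (5 2 4)
2: hit
4: hit
5: hit
4: hit
7: fault, frames (5 2 4 7)
8: fault, evict 7, frames (5 2 4 8)
5: hit
Page faults: 5.

5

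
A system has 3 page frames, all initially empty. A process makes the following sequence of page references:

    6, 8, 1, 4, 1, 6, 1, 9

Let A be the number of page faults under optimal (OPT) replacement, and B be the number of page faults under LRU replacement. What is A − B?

-1

Under OPT: F F F F . . . F → 5 faults.
Under LRU: F F F F . F . F → 6 faults.
A − B = 5 − 6 = -1.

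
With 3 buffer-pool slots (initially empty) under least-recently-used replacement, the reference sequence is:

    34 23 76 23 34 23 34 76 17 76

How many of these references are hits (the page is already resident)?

6

34 -> miss, frames (34)
23 -> miss, frames (34 23)
76 -> miss, frames (34 23 76)
23 -> hit
34 -> hit
23 -> hit
34 -> hit
76 -> hit
17 -> miss, evict 23, frames (34 76 17)
76 -> hit
Hits: 6.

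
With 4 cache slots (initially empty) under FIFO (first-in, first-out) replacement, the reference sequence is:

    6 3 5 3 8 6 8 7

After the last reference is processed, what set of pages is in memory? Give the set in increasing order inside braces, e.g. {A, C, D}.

{3, 5, 7, 8}

6 → fault, frames {6}
3 → fault, frames {6,3}
5 → fault, frames {6,3,5}
3 → hit
8 → fault, frames {6,3,5,8}
6 → hit
8 → hit
7 → fault, evict 6, frames {3,5,8,7}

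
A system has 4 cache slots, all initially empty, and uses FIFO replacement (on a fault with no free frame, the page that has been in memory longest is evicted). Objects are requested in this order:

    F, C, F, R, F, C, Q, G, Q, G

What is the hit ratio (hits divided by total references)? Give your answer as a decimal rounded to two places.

F: miss, frames {F}
C: miss, frames {F,C}
F: hit
R: miss, frames {F,C,R}
F: hit
C: hit
Q: miss, frames {F,C,R,Q}
G: miss, evict F, frames {C,R,Q,G}
Q: hit
G: hit
Hits: 5 of 10 references → 5/10 = 0.5000.

0.50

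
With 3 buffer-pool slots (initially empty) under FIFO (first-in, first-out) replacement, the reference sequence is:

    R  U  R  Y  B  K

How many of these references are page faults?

5

R → miss, frames (R)
U → miss, frames (R U)
R → hit
Y → miss, frames (R U Y)
B → miss, evict R, frames (U Y B)
K → miss, evict U, frames (Y B K)
Page faults: 5.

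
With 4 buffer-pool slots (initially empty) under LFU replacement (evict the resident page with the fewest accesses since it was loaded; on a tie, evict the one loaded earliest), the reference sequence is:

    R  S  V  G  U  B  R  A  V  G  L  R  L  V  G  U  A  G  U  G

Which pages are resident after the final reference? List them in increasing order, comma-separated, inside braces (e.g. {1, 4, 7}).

{G, L, U, V}

R -> fault, frames [R]
S -> fault, frames [R, S]
V -> fault, frames [R, S, V]
G -> fault, frames [R, S, V, G]
U -> fault, evict R, frames [S, V, G, U]
B -> fault, evict S, frames [V, G, U, B]
R -> fault, evict V, frames [G, U, B, R]
A -> fault, evict G, frames [U, B, R, A]
V -> fault, evict U, frames [B, R, A, V]
G -> fault, evict B, frames [R, A, V, G]
L -> fault, evict R, frames [A, V, G, L]
R -> fault, evict A, frames [V, G, L, R]
L -> hit
V -> hit
G -> hit
U -> fault, evict R, frames [V, G, L, U]
A -> fault, evict U, frames [V, G, L, A]
G -> hit
U -> fault, evict A, frames [V, G, L, U]
G -> hit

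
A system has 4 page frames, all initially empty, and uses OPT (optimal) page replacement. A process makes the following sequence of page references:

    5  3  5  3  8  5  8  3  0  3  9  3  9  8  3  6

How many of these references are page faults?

6

5 -> fault, frames [5]
3 -> fault, frames [5, 3]
5 -> hit
3 -> hit
8 -> fault, frames [5, 3, 8]
5 -> hit
8 -> hit
3 -> hit
0 -> fault, frames [5, 3, 8, 0]
3 -> hit
9 -> fault, evict 0, frames [5, 3, 8, 9]
3 -> hit
9 -> hit
8 -> hit
3 -> hit
6 -> fault, evict 9, frames [5, 3, 8, 6]
Page faults: 6.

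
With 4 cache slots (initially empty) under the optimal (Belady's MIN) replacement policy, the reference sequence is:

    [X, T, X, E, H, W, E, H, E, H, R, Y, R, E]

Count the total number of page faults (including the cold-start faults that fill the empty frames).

X: fault, frames [X]
T: fault, frames [X, T]
X: hit
E: fault, frames [X, T, E]
H: fault, frames [X, T, E, H]
W: fault, evict T, frames [X, E, H, W]
E: hit
H: hit
E: hit
H: hit
R: fault, evict W, frames [X, E, H, R]
Y: fault, evict H, frames [X, E, R, Y]
R: hit
E: hit
Page faults: 7.

7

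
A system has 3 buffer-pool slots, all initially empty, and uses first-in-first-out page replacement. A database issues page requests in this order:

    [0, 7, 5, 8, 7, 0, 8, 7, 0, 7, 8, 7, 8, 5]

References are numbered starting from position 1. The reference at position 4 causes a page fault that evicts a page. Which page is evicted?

0

pos 1: 0 -> fault, frames (0)
pos 2: 7 -> fault, frames (0 7)
pos 3: 5 -> fault, frames (0 7 5)
pos 4: 8 -> fault, evict 0, frames (7 5 8)
At position 4, page 0 is evicted.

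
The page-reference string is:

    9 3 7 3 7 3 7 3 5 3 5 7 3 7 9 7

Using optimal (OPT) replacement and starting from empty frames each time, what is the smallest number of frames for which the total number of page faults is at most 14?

f=1: 16 faults
f=2: 6 faults
f=3: 5 faults
f=4: 4 faults
Smallest f with faults ≤ 14 is 2.

2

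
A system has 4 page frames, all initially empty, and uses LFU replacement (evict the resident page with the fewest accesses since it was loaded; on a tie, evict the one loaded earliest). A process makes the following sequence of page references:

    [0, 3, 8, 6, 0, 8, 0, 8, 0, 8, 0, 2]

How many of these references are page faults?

0 → miss, frames {0}
3 → miss, frames {0,3}
8 → miss, frames {0,3,8}
6 → miss, frames {0,3,8,6}
0 → hit
8 → hit
0 → hit
8 → hit
0 → hit
8 → hit
0 → hit
2 → miss, evict 3, frames {0,8,6,2}
Page faults: 5.

5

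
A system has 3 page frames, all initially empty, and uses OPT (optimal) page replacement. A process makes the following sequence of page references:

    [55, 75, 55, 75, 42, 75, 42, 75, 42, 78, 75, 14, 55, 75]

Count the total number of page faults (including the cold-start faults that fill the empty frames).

5

55 → miss, frames (55)
75 → miss, frames (55 75)
55 → hit
75 → hit
42 → miss, frames (55 75 42)
75 → hit
42 → hit
75 → hit
42 → hit
78 → miss, evict 42, frames (55 75 78)
75 → hit
14 → miss, evict 78, frames (55 75 14)
55 → hit
75 → hit
Page faults: 5.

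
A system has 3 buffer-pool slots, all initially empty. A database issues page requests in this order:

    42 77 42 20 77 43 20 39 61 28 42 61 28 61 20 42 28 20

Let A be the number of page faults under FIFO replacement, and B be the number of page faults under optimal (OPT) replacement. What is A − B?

1

Under FIFO: F F . F . F . F F F F . . . F . . . → 9 faults.
Under OPT: F F . F . F . F F F . . . . F . . . → 8 faults.
A − B = 9 − 8 = 1.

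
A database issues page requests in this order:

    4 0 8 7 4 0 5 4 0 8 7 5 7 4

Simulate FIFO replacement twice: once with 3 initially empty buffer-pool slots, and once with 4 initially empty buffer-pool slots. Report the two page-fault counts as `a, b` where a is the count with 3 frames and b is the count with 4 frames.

3 frames: F F F F F F F . . F F . . F → 10 faults.
4 frames: F F F F . . F F F F F F . F → 11 faults.
11 > 10: adding a frame increased faults — Belady's anomaly.

10, 11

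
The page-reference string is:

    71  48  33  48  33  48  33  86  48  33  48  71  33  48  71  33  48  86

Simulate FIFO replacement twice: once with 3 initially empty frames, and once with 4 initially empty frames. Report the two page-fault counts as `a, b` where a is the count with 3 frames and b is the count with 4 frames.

8, 4

3 frames: F F F . . . . F . . . F . F . F . F → 8 faults.
4 frames: F F F . . . . F . . . . . . . . . . → 4 faults.
4 < 8: adding a frame reduced faults, as is typical.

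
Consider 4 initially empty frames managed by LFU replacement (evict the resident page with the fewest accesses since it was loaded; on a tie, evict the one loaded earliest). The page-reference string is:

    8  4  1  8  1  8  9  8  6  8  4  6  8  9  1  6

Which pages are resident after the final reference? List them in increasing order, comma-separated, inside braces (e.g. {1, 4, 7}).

{1, 6, 8, 9}

8 → miss, frames [8]
4 → miss, frames [8, 4]
1 → miss, frames [8, 4, 1]
8 → hit
1 → hit
8 → hit
9 → miss, frames [8, 4, 1, 9]
8 → hit
6 → miss, evict 4, frames [8, 1, 9, 6]
8 → hit
4 → miss, evict 9, frames [8, 1, 6, 4]
6 → hit
8 → hit
9 → miss, evict 4, frames [8, 1, 6, 9]
1 → hit
6 → hit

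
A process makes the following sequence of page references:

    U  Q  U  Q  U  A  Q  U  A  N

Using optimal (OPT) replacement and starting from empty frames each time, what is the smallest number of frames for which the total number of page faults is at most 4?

f=1: 10 faults
f=2: 5 faults
f=3: 4 faults
f=4: 4 faults
Smallest f with faults ≤ 4 is 3.

3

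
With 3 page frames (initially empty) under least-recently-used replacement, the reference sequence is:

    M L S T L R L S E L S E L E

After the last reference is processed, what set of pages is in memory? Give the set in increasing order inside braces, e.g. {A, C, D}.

{E, L, S}

M: fault, frames [M]
L: fault, frames [M, L]
S: fault, frames [M, L, S]
T: fault, evict M, frames [L, S, T]
L: hit
R: fault, evict S, frames [T, L, R]
L: hit
S: fault, evict T, frames [R, L, S]
E: fault, evict R, frames [L, S, E]
L: hit
S: hit
E: hit
L: hit
E: hit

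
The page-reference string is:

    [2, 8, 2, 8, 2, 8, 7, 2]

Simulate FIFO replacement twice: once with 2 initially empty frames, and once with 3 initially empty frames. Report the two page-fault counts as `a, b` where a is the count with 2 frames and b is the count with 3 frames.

4, 3

2 frames: F F . . . . F F → 4 faults.
3 frames: F F . . . . F . → 3 faults.
3 < 4: adding a frame reduced faults, as is typical.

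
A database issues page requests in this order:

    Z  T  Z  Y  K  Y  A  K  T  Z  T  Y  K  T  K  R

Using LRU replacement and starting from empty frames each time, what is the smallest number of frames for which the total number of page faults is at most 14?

f=1: 16 faults
f=2: 12 faults
f=3: 10 faults
f=4: 9 faults
f=5: 6 faults
f=6: 6 faults
Smallest f with faults ≤ 14 is 2.

2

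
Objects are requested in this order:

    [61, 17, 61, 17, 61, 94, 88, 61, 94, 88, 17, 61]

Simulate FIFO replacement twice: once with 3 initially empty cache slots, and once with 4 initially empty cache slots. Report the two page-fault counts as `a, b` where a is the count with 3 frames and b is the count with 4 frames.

3 frames: F F . . . F F F . . F . → 6 faults.
4 frames: F F . . . F F . . . . . → 4 faults.
4 < 6: adding a frame reduced faults, as is typical.

6, 4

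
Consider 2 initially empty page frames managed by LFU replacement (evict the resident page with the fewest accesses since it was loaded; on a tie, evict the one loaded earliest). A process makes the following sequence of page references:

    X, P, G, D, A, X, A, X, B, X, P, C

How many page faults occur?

9

X -> fault, frames [X]
P -> fault, frames [X, P]
G -> fault, evict X, frames [P, G]
D -> fault, evict P, frames [G, D]
A -> fault, evict G, frames [D, A]
X -> fault, evict D, frames [A, X]
A -> hit
X -> hit
B -> fault, evict A, frames [X, B]
X -> hit
P -> fault, evict B, frames [X, P]
C -> fault, evict P, frames [X, C]
Page faults: 9.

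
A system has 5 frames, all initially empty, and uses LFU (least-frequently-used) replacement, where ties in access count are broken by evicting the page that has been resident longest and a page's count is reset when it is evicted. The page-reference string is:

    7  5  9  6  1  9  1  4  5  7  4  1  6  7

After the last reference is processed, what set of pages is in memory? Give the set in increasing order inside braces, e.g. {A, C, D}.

{1, 4, 5, 7, 9}

7 → fault, frames (7)
5 → fault, frames (7 5)
9 → fault, frames (7 5 9)
6 → fault, frames (7 5 9 6)
1 → fault, frames (7 5 9 6 1)
9 → hit
1 → hit
4 → fault, evict 7, frames (5 9 6 1 4)
5 → hit
7 → fault, evict 6, frames (5 9 1 4 7)
4 → hit
1 → hit
6 → fault, evict 7, frames (5 9 1 4 6)
7 → fault, evict 6, frames (5 9 1 4 7)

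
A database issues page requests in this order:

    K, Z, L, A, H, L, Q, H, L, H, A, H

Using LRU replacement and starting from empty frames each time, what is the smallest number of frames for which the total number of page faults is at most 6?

4

f=1: 12 faults
f=2: 10 faults
f=3: 7 faults
f=4: 6 faults
f=5: 6 faults
f=6: 6 faults
Smallest f with faults ≤ 6 is 4.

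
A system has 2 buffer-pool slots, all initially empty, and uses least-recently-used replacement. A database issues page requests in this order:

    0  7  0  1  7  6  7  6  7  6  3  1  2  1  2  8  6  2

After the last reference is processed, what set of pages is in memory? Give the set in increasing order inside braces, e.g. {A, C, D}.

0 -> fault, frames {0}
7 -> fault, frames {0,7}
0 -> hit
1 -> fault, evict 7, frames {0,1}
7 -> fault, evict 0, frames {1,7}
6 -> fault, evict 1, frames {7,6}
7 -> hit
6 -> hit
7 -> hit
6 -> hit
3 -> fault, evict 7, frames {6,3}
1 -> fault, evict 6, frames {3,1}
2 -> fault, evict 3, frames {1,2}
1 -> hit
2 -> hit
8 -> fault, evict 1, frames {2,8}
6 -> fault, evict 2, frames {8,6}
2 -> fault, evict 8, frames {6,2}

{2, 6}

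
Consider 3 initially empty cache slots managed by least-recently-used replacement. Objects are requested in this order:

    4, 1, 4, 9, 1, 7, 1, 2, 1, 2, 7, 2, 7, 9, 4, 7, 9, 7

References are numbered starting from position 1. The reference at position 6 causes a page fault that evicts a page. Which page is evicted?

4

pos 1: 4 -> miss, frames [4]
pos 2: 1 -> miss, frames [4, 1]
pos 3: 4 -> hit
pos 4: 9 -> miss, frames [1, 4, 9]
pos 5: 1 -> hit
pos 6: 7 -> miss, evict 4, frames [9, 1, 7]
At position 6, page 4 is evicted.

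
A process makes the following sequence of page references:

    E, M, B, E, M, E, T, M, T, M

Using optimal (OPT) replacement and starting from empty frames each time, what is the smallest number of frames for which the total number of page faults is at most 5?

2

f=1: 10 faults
f=2: 5 faults
f=3: 4 faults
f=4: 4 faults
Smallest f with faults ≤ 5 is 2.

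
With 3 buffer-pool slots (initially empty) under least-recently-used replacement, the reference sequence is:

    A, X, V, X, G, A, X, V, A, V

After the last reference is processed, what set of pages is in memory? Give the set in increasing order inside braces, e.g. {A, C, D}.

A -> miss, frames {A}
X -> miss, frames {A,X}
V -> miss, frames {A,X,V}
X -> hit
G -> miss, evict A, frames {V,X,G}
A -> miss, evict V, frames {X,G,A}
X -> hit
V -> miss, evict G, frames {A,X,V}
A -> hit
V -> hit

{A, V, X}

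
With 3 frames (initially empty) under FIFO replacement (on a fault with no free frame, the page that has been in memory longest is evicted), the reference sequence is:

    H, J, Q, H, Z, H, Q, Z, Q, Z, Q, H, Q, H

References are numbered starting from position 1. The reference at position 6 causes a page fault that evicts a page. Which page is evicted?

J

pos 1: H → miss, frames (H)
pos 2: J → miss, frames (H J)
pos 3: Q → miss, frames (H J Q)
pos 4: H → hit
pos 5: Z → miss, evict H, frames (J Q Z)
pos 6: H → miss, evict J, frames (Q Z H)
At position 6, page J is evicted.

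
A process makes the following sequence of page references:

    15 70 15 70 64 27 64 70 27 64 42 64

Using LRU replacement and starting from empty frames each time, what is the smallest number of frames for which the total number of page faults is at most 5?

3

f=1: 12 faults
f=2: 8 faults
f=3: 5 faults
f=4: 5 faults
f=5: 5 faults
Smallest f with faults ≤ 5 is 3.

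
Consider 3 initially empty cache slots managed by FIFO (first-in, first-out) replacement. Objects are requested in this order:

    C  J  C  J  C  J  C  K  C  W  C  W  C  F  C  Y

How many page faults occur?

7

C: fault, frames {C}
J: fault, frames {C,J}
C: hit
J: hit
C: hit
J: hit
C: hit
K: fault, frames {C,J,K}
C: hit
W: fault, evict C, frames {J,K,W}
C: fault, evict J, frames {K,W,C}
W: hit
C: hit
F: fault, evict K, frames {W,C,F}
C: hit
Y: fault, evict W, frames {C,F,Y}
Page faults: 7.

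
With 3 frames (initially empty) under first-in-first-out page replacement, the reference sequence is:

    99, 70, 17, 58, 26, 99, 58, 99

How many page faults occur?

6

99 -> miss, frames {99}
70 -> miss, frames {99,70}
17 -> miss, frames {99,70,17}
58 -> miss, evict 99, frames {70,17,58}
26 -> miss, evict 70, frames {17,58,26}
99 -> miss, evict 17, frames {58,26,99}
58 -> hit
99 -> hit
Page faults: 6.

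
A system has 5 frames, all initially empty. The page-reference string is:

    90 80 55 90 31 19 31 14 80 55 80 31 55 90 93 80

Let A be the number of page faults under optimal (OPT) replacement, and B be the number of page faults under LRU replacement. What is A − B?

-3

Under OPT: F F F . F F . F . . . . . . F . → 7 faults.
Under LRU: F F F . F F . F F F . . . F F . → 10 faults.
A − B = 7 − 10 = -3.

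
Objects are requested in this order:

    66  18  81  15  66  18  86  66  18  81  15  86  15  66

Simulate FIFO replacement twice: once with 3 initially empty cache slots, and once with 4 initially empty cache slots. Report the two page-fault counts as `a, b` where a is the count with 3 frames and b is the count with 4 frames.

3 frames: F F F F F F F . . F F . . F → 10 faults.
4 frames: F F F F . . F F F F F F . F → 11 faults.
11 > 10: adding a frame increased faults — Belady's anomaly.

10, 11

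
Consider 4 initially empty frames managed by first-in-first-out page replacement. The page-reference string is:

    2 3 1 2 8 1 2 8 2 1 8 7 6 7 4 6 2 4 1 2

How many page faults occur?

9

2: fault, frames (2)
3: fault, frames (2 3)
1: fault, frames (2 3 1)
2: hit
8: fault, frames (2 3 1 8)
1: hit
2: hit
8: hit
2: hit
1: hit
8: hit
7: fault, evict 2, frames (3 1 8 7)
6: fault, evict 3, frames (1 8 7 6)
7: hit
4: fault, evict 1, frames (8 7 6 4)
6: hit
2: fault, evict 8, frames (7 6 4 2)
4: hit
1: fault, evict 7, frames (6 4 2 1)
2: hit
Page faults: 9.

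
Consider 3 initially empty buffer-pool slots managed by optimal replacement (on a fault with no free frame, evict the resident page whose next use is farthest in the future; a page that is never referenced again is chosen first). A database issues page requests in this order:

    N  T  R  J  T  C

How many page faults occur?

N: fault, frames {N}
T: fault, frames {N,T}
R: fault, frames {N,T,R}
J: fault, evict R, frames {N,T,J}
T: hit
C: fault, evict J, frames {N,T,C}
Page faults: 5.

5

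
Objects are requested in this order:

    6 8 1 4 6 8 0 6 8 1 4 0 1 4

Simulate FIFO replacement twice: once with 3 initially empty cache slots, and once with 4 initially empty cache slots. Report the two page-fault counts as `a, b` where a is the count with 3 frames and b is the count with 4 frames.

3 frames: F F F F F F F . . F F . . . → 9 faults.
4 frames: F F F F . . F F F F F F . . → 10 faults.
10 > 9: adding a frame increased faults — Belady's anomaly.

9, 10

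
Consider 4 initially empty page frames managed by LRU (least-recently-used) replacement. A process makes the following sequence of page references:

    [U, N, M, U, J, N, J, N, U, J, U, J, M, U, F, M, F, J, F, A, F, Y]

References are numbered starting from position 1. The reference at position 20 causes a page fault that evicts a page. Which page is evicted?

pos 1: U -> miss, frames [U]
pos 2: N -> miss, frames [U, N]
pos 3: M -> miss, frames [U, N, M]
pos 4: U -> hit
pos 5: J -> miss, frames [N, M, U, J]
pos 6: N -> hit
pos 7: J -> hit
pos 8: N -> hit
pos 9: U -> hit
pos 10: J -> hit
pos 11: U -> hit
pos 12: J -> hit
pos 13: M -> hit
pos 14: U -> hit
pos 15: F -> miss, evict N, frames [J, M, U, F]
pos 16: M -> hit
pos 17: F -> hit
pos 18: J -> hit
pos 19: F -> hit
pos 20: A -> miss, evict U, frames [M, J, F, A]
At position 20, page U is evicted.

U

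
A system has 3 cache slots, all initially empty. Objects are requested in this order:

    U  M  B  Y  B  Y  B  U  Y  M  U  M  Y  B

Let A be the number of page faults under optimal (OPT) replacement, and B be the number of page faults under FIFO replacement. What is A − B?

Under OPT: F F F F . . . . . F . . . F → 6 faults.
Under FIFO: F F F F . . . F . F . . . F → 7 faults.
A − B = 6 − 7 = -1.

-1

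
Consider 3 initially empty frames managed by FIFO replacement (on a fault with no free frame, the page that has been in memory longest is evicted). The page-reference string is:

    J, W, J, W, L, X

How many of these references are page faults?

J: fault, frames [J]
W: fault, frames [J, W]
J: hit
W: hit
L: fault, frames [J, W, L]
X: fault, evict J, frames [W, L, X]
Page faults: 4.

4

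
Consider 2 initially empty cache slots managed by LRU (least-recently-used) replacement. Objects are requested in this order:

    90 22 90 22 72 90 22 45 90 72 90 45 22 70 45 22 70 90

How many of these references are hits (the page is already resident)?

90 → fault, frames [90]
22 → fault, frames [90, 22]
90 → hit
22 → hit
72 → fault, evict 90, frames [22, 72]
90 → fault, evict 22, frames [72, 90]
22 → fault, evict 72, frames [90, 22]
45 → fault, evict 90, frames [22, 45]
90 → fault, evict 22, frames [45, 90]
72 → fault, evict 45, frames [90, 72]
90 → hit
45 → fault, evict 72, frames [90, 45]
22 → fault, evict 90, frames [45, 22]
70 → fault, evict 45, frames [22, 70]
45 → fault, evict 22, frames [70, 45]
22 → fault, evict 70, frames [45, 22]
70 → fault, evict 45, frames [22, 70]
90 → fault, evict 22, frames [70, 90]
Hits: 3.

3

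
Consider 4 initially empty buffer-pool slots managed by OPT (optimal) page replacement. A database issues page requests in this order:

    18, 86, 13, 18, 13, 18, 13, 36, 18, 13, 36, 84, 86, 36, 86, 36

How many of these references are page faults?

5

18 → miss, frames {18}
86 → miss, frames {18,86}
13 → miss, frames {18,86,13}
18 → hit
13 → hit
18 → hit
13 → hit
36 → miss, frames {18,86,13,36}
18 → hit
13 → hit
36 → hit
84 → miss, evict 13, frames {18,86,36,84}
86 → hit
36 → hit
86 → hit
36 → hit
Page faults: 5.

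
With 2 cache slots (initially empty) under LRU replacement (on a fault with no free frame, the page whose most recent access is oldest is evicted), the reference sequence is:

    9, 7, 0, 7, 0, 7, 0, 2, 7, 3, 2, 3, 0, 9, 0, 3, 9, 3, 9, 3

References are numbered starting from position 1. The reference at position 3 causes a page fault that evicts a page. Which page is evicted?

9

pos 1: 9: fault, frames {9}
pos 2: 7: fault, frames {9,7}
pos 3: 0: fault, evict 9, frames {7,0}
At position 3, page 9 is evicted.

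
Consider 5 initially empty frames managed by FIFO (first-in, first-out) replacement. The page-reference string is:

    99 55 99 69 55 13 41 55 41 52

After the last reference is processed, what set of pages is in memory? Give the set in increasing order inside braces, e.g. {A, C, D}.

{13, 41, 52, 55, 69}

99 -> fault, frames [99]
55 -> fault, frames [99, 55]
99 -> hit
69 -> fault, frames [99, 55, 69]
55 -> hit
13 -> fault, frames [99, 55, 69, 13]
41 -> fault, frames [99, 55, 69, 13, 41]
55 -> hit
41 -> hit
52 -> fault, evict 99, frames [55, 69, 13, 41, 52]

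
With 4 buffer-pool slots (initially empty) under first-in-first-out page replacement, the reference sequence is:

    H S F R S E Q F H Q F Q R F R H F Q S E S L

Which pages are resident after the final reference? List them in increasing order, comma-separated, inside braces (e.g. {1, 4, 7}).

{E, L, R, S}

H → miss, frames [H]
S → miss, frames [H, S]
F → miss, frames [H, S, F]
R → miss, frames [H, S, F, R]
S → hit
E → miss, evict H, frames [S, F, R, E]
Q → miss, evict S, frames [F, R, E, Q]
F → hit
H → miss, evict F, frames [R, E, Q, H]
Q → hit
F → miss, evict R, frames [E, Q, H, F]
Q → hit
R → miss, evict E, frames [Q, H, F, R]
F → hit
R → hit
H → hit
F → hit
Q → hit
S → miss, evict Q, frames [H, F, R, S]
E → miss, evict H, frames [F, R, S, E]
S → hit
L → miss, evict F, frames [R, S, E, L]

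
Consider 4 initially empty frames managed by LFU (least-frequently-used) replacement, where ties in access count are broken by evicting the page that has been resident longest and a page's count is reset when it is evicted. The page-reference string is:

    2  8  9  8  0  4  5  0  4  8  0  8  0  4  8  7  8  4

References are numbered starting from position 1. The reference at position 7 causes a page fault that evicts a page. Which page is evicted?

9

pos 1: 2: miss, frames (2)
pos 2: 8: miss, frames (2 8)
pos 3: 9: miss, frames (2 8 9)
pos 4: 8: hit
pos 5: 0: miss, frames (2 8 9 0)
pos 6: 4: miss, evict 2, frames (8 9 0 4)
pos 7: 5: miss, evict 9, frames (8 0 4 5)
At position 7, page 9 is evicted.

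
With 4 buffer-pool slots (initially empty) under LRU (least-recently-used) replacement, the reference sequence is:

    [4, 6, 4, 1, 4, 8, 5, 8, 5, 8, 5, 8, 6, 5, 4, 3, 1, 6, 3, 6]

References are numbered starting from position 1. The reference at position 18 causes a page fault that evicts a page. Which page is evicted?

pos 1: 4 -> miss, frames [4]
pos 2: 6 -> miss, frames [4, 6]
pos 3: 4 -> hit
pos 4: 1 -> miss, frames [6, 4, 1]
pos 5: 4 -> hit
pos 6: 8 -> miss, frames [6, 1, 4, 8]
pos 7: 5 -> miss, evict 6, frames [1, 4, 8, 5]
pos 8: 8 -> hit
pos 9: 5 -> hit
pos 10: 8 -> hit
pos 11: 5 -> hit
pos 12: 8 -> hit
pos 13: 6 -> miss, evict 1, frames [4, 5, 8, 6]
pos 14: 5 -> hit
pos 15: 4 -> hit
pos 16: 3 -> miss, evict 8, frames [6, 5, 4, 3]
pos 17: 1 -> miss, evict 6, frames [5, 4, 3, 1]
pos 18: 6 -> miss, evict 5, frames [4, 3, 1, 6]
At position 18, page 5 is evicted.

5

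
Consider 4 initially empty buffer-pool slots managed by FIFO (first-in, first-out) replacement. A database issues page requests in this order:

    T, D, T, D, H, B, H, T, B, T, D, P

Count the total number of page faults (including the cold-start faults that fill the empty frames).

T: fault, frames {T}
D: fault, frames {T,D}
T: hit
D: hit
H: fault, frames {T,D,H}
B: fault, frames {T,D,H,B}
H: hit
T: hit
B: hit
T: hit
D: hit
P: fault, evict T, frames {D,H,B,P}
Page faults: 5.

5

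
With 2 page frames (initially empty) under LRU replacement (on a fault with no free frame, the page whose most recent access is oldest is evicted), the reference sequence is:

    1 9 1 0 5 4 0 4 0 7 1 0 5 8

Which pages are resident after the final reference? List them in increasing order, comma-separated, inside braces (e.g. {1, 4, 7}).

1: fault, frames (1)
9: fault, frames (1 9)
1: hit
0: fault, evict 9, frames (1 0)
5: fault, evict 1, frames (0 5)
4: fault, evict 0, frames (5 4)
0: fault, evict 5, frames (4 0)
4: hit
0: hit
7: fault, evict 4, frames (0 7)
1: fault, evict 0, frames (7 1)
0: fault, evict 7, frames (1 0)
5: fault, evict 1, frames (0 5)
8: fault, evict 0, frames (5 8)

{5, 8}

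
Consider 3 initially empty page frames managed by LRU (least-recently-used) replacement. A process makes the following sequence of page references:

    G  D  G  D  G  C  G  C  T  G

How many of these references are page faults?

4

G → miss, frames (G)
D → miss, frames (G D)
G → hit
D → hit
G → hit
C → miss, frames (D G C)
G → hit
C → hit
T → miss, evict D, frames (G C T)
G → hit
Page faults: 4.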